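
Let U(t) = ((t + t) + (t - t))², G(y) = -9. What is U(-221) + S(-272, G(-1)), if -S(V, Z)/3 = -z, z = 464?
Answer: 196756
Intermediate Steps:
S(V, Z) = 1392 (S(V, Z) = -(-3)*464 = -3*(-464) = 1392)
U(t) = 4*t² (U(t) = (2*t + 0)² = (2*t)² = 4*t²)
U(-221) + S(-272, G(-1)) = 4*(-221)² + 1392 = 4*48841 + 1392 = 195364 + 1392 = 196756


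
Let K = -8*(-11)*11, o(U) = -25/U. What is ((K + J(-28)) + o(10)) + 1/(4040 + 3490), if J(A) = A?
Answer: 3529688/3765 ≈ 937.50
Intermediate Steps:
K = 968 (K = 88*11 = 968)
((K + J(-28)) + o(10)) + 1/(4040 + 3490) = ((968 - 28) - 25/10) + 1/(4040 + 3490) = (940 - 25*⅒) + 1/7530 = (940 - 5/2) + 1/7530 = 1875/2 + 1/7530 = 3529688/3765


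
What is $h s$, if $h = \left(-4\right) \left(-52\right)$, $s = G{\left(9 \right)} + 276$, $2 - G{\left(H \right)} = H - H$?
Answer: $57824$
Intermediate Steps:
$G{\left(H \right)} = 2$ ($G{\left(H \right)} = 2 - \left(H - H\right) = 2 - 0 = 2 + 0 = 2$)
$s = 278$ ($s = 2 + 276 = 278$)
$h = 208$
$h s = 208 \cdot 278 = 57824$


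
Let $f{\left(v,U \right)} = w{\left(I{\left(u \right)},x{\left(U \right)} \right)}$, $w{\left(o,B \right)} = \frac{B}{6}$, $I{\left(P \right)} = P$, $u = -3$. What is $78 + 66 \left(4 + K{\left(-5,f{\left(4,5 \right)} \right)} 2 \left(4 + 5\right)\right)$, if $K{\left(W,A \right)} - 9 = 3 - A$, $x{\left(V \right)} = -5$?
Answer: $15588$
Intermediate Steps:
$w{\left(o,B \right)} = \frac{B}{6}$ ($w{\left(o,B \right)} = B \frac{1}{6} = \frac{B}{6}$)
$f{\left(v,U \right)} = - \frac{5}{6}$ ($f{\left(v,U \right)} = \frac{1}{6} \left(-5\right) = - \frac{5}{6}$)
$K{\left(W,A \right)} = 12 - A$ ($K{\left(W,A \right)} = 9 - \left(-3 + A\right) = 12 - A$)
$78 + 66 \left(4 + K{\left(-5,f{\left(4,5 \right)} \right)} 2 \left(4 + 5\right)\right) = 78 + 66 \left(4 + \left(12 - - \frac{5}{6}\right) 2 \left(4 + 5\right)\right) = 78 + 66 \left(4 + \left(12 + \frac{5}{6}\right) 2 \cdot 9\right) = 78 + 66 \left(4 + \frac{77}{6} \cdot 18\right) = 78 + 66 \left(4 + 231\right) = 78 + 66 \cdot 235 = 78 + 15510 = 15588$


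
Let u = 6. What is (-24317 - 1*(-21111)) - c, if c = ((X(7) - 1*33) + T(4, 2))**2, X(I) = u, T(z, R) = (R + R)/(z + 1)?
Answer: -97311/25 ≈ -3892.4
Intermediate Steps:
T(z, R) = 2*R/(1 + z) (T(z, R) = (2*R)/(1 + z) = 2*R/(1 + z))
X(I) = 6
c = 17161/25 (c = ((6 - 1*33) + 2*2/(1 + 4))**2 = ((6 - 33) + 2*2/5)**2 = (-27 + 2*2*(1/5))**2 = (-27 + 4/5)**2 = (-131/5)**2 = 17161/25 ≈ 686.44)
(-24317 - 1*(-21111)) - c = (-24317 - 1*(-21111)) - 1*17161/25 = (-24317 + 21111) - 17161/25 = -3206 - 17161/25 = -97311/25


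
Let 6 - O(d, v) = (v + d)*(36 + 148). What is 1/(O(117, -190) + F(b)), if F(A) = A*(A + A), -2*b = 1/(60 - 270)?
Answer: 88200/1185231601 ≈ 7.4416e-5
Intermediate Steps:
b = 1/420 (b = -1/(2*(60 - 270)) = -½/(-210) = -½*(-1/210) = 1/420 ≈ 0.0023810)
O(d, v) = 6 - 184*d - 184*v (O(d, v) = 6 - (v + d)*(36 + 148) = 6 - (d + v)*184 = 6 - (184*d + 184*v) = 6 + (-184*d - 184*v) = 6 - 184*d - 184*v)
F(A) = 2*A² (F(A) = A*(2*A) = 2*A²)
1/(O(117, -190) + F(b)) = 1/((6 - 184*117 - 184*(-190)) + 2*(1/420)²) = 1/((6 - 21528 + 34960) + 2*(1/176400)) = 1/(13438 + 1/88200) = 1/(1185231601/88200) = 88200/1185231601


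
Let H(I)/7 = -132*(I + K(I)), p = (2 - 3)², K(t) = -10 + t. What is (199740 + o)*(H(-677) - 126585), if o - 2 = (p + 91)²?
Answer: 236053760706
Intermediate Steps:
p = 1 (p = (-1)² = 1)
o = 8466 (o = 2 + (1 + 91)² = 2 + 92² = 2 + 8464 = 8466)
H(I) = 9240 - 1848*I (H(I) = 7*(-132*(I + (-10 + I))) = 7*(-132*(-10 + 2*I)) = 7*(1320 - 264*I) = 9240 - 1848*I)
(199740 + o)*(H(-677) - 126585) = (199740 + 8466)*((9240 - 1848*(-677)) - 126585) = 208206*((9240 + 1251096) - 126585) = 208206*(1260336 - 126585) = 208206*1133751 = 236053760706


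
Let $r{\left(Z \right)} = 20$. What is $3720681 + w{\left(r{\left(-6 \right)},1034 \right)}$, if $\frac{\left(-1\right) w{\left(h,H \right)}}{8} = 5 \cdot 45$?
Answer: $3718881$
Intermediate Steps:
$w{\left(h,H \right)} = -1800$ ($w{\left(h,H \right)} = - 8 \cdot 5 \cdot 45 = \left(-8\right) 225 = -1800$)
$3720681 + w{\left(r{\left(-6 \right)},1034 \right)} = 3720681 - 1800 = 3718881$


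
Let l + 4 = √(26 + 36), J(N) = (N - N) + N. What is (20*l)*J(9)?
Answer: -720 + 180*√62 ≈ 697.32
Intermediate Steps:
J(N) = N (J(N) = 0 + N = N)
l = -4 + √62 (l = -4 + √(26 + 36) = -4 + √62 ≈ 3.8740)
(20*l)*J(9) = (20*(-4 + √62))*9 = (-80 + 20*√62)*9 = -720 + 180*√62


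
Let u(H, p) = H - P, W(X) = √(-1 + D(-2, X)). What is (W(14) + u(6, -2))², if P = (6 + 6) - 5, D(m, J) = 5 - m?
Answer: (1 - √6)² ≈ 2.1010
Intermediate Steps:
P = 7 (P = 12 - 5 = 7)
W(X) = √6 (W(X) = √(-1 + (5 - 1*(-2))) = √(-1 + (5 + 2)) = √(-1 + 7) = √6)
u(H, p) = -7 + H (u(H, p) = H - 1*7 = H - 7 = -7 + H)
(W(14) + u(6, -2))² = (√6 + (-7 + 6))² = (√6 - 1)² = (-1 + √6)²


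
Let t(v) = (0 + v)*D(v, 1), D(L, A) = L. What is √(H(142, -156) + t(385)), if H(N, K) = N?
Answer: √148367 ≈ 385.18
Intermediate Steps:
t(v) = v² (t(v) = (0 + v)*v = v*v = v²)
√(H(142, -156) + t(385)) = √(142 + 385²) = √(142 + 148225) = √148367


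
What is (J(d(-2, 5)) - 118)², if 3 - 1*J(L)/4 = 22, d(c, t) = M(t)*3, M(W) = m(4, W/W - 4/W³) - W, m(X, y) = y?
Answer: 37636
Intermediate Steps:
M(W) = 1 - W - 4/W³ (M(W) = (W/W - 4/W³) - W = (1 - 4/W³) - W = 1 - W - 4/W³)
d(c, t) = 3 - 12/t³ - 3*t (d(c, t) = (1 - t - 4/t³)*3 = 3 - 12/t³ - 3*t)
J(L) = -76 (J(L) = 12 - 4*22 = 12 - 88 = -76)
(J(d(-2, 5)) - 118)² = (-76 - 118)² = (-194)² = 37636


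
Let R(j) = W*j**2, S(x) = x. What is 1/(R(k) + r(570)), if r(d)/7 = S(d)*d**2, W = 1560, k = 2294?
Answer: 1/9505751160 ≈ 1.0520e-10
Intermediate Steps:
r(d) = 7*d**3 (r(d) = 7*(d*d**2) = 7*d**3)
R(j) = 1560*j**2
1/(R(k) + r(570)) = 1/(1560*2294**2 + 7*570**3) = 1/(1560*5262436 + 7*185193000) = 1/(8209400160 + 1296351000) = 1/9505751160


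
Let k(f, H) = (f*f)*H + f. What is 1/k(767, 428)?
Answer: 1/251788459 ≈ 3.9716e-9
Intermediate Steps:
k(f, H) = f + H*f² (k(f, H) = f²*H + f = H*f² + f = f + H*f²)
1/k(767, 428) = 1/(767*(1 + 428*767)) = 1/(767*(1 + 328276)) = 1/(767*328277) = 1/251788459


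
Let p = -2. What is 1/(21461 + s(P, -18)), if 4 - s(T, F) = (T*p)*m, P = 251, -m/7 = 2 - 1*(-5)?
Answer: -1/3133 ≈ -0.00031918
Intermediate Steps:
m = -49 (m = -7*(2 - 1*(-5)) = -7*(2 + 5) = -7*7 = -49)
s(T, F) = 4 - 98*T (s(T, F) = 4 - T*(-2)*(-49) = 4 - (-2*T)*(-49) = 4 - 98*T)
1/(21461 + s(P, -18)) = 1/(21461 + (4 - 98*251)) = 1/(21461 + (4 - 24598)) = 1/(21461 - 24594) = 1/(-3133) = -1/3133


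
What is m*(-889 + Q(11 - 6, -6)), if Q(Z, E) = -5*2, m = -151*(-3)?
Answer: -407247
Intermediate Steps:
m = 453
Q(Z, E) = -10
m*(-889 + Q(11 - 6, -6)) = 453*(-889 - 10) = 453*(-899) = -407247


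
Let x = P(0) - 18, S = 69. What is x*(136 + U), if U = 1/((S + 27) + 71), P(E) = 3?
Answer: -340695/167 ≈ -2040.1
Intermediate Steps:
x = -15 (x = 3 - 18 = -15)
U = 1/167 (U = 1/((69 + 27) + 71) = 1/(96 + 71) = 1/167 ≈ 0.0059880)
x*(136 + U) = -15*(136 + 1/167) = -15*22713/167 = -340695/167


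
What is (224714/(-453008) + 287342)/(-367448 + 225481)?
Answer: -65084000011/32156093368 ≈ -2.0240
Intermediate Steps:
(224714/(-453008) + 287342)/(-367448 + 225481) = (224714*(-1/453008) + 287342)/(-141967) = (-112357/226504 + 287342)*(-1/141967) = (65084000011/226504)*(-1/141967) = -65084000011/32156093368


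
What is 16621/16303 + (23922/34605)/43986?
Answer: 468514900824/459543991585 ≈ 1.0195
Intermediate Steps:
16621/16303 + (23922/34605)/43986 = 16621*(1/16303) + (23922*(1/34605))*(1/43986) = 16621/16303 + (2658/3845)*(1/43986) = 16621/16303 + 443/28187695 = 468514900824/459543991585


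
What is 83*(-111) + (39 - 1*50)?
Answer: -9224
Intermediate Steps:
83*(-111) + (39 - 1*50) = -9213 + (39 - 50) = -9213 - 11 = -9224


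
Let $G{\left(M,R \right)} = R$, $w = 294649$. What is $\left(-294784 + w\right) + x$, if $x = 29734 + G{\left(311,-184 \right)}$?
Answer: $29415$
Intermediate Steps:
$x = 29550$ ($x = 29734 - 184 = 29550$)
$\left(-294784 + w\right) + x = \left(-294784 + 294649\right) + 29550 = -135 + 29550 = 29415$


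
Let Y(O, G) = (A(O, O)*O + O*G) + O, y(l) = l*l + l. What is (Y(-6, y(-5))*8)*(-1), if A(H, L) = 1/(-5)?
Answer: 4992/5 ≈ 998.40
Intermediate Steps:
A(H, L) = -⅕
y(l) = l + l² (y(l) = l² + l = l + l²)
Y(O, G) = 4*O/5 + G*O (Y(O, G) = (-O/5 + O*G) + O = (-O/5 + G*O) + O = 4*O/5 + G*O)
(Y(-6, y(-5))*8)*(-1) = (((⅕)*(-6)*(4 + 5*(-5*(1 - 5))))*8)*(-1) = (((⅕)*(-6)*(4 + 5*(-5*(-4))))*8)*(-1) = (((⅕)*(-6)*(4 + 5*20))*8)*(-1) = (((⅕)*(-6)*(4 + 100))*8)*(-1) = (((⅕)*(-6)*104)*8)*(-1) = -624/5*8*(-1) = -4992/5*(-1) = 4992/5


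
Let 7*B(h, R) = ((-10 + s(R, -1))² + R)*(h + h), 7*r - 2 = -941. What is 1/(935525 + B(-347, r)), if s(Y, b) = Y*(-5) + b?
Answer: -343/14474744519 ≈ -2.3696e-8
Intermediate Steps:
s(Y, b) = b - 5*Y (s(Y, b) = -5*Y + b = b - 5*Y)
r = -939/7 (r = 2/7 + (⅐)*(-941) = 2/7 - 941/7 = -939/7 ≈ -134.14)
B(h, R) = 2*h*(R + (-11 - 5*R)²)/7 (B(h, R) = (((-10 + (-1 - 5*R))² + R)*(h + h))/7 = (((-11 - 5*R)² + R)*(2*h))/7 = ((R + (-11 - 5*R)²)*(2*h))/7 = (2*h*(R + (-11 - 5*R)²))/7 = 2*h*(R + (-11 - 5*R)²)/7)
1/(935525 + B(-347, r)) = 1/(935525 + (2/7)*(-347)*(-939/7 + (11 + 5*(-939/7))²)) = 1/(935525 + (2/7)*(-347)*(-939/7 + (11 - 4695/7)²)) = 1/(935525 + (2/7)*(-347)*(-939/7 + (-4618/7)²)) = 1/(935525 + (2/7)*(-347)*(-939/7 + 21325924/49)) = 1/(935525 + (2/7)*(-347)*(21319351/49)) = 1/(935525 - 14795629594/343) = 1/(-14474744519/343) = -343/14474744519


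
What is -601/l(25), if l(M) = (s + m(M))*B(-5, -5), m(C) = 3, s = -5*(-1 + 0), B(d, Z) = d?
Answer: 601/40 ≈ 15.025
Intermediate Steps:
s = 5 (s = -5*(-1) = 5)
l(M) = -40 (l(M) = (5 + 3)*(-5) = 8*(-5) = -40)
-601/l(25) = -601/(-40) = -601*(-1/40) = 601/40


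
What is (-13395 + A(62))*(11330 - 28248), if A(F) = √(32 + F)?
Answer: 226616610 - 16918*√94 ≈ 2.2645e+8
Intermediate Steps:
(-13395 + A(62))*(11330 - 28248) = (-13395 + √(32 + 62))*(11330 - 28248) = (-13395 + √94)*(-16918) = 226616610 - 16918*√94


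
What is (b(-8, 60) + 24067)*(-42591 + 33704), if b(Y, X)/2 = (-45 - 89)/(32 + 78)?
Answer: -11762397737/55 ≈ -2.1386e+8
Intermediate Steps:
b(Y, X) = -134/55 (b(Y, X) = 2*((-45 - 89)/(32 + 78)) = 2*(-134/110) = 2*(-134*1/110) = 2*(-67/55) = -134/55)
(b(-8, 60) + 24067)*(-42591 + 33704) = (-134/55 + 24067)*(-42591 + 33704) = (1323551/55)*(-8887) = -11762397737/55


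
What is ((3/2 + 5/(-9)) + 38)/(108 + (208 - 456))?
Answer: -701/2520 ≈ -0.27817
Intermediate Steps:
((3/2 + 5/(-9)) + 38)/(108 + (208 - 456)) = ((3*(1/2) + 5*(-1/9)) + 38)/(108 - 248) = ((3/2 - 5/9) + 38)/(-140) = (17/18 + 38)*(-1/140) = (701/18)*(-1/140) = -701/2520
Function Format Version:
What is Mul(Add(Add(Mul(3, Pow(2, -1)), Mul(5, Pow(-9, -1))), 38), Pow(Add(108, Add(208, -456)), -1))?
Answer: Rational(-701, 2520) ≈ -0.27817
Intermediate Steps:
Mul(Add(Add(Mul(3, Pow(2, -1)), Mul(5, Pow(-9, -1))), 38), Pow(Add(108, Add(208, -456)), -1)) = Mul(Add(Add(Mul(3, Rational(1, 2)), Mul(5, Rational(-1, 9))), 38), Pow(Add(108, -248), -1)) = Mul(Add(Add(Rational(3, 2), Rational(-5, 9)), 38), Pow(-140, -1)) = Mul(Add(Rational(17, 18), 38), Rational(-1, 140)) = Mul(Rational(701, 18), Rational(-1, 140)) = Rational(-701, 2520)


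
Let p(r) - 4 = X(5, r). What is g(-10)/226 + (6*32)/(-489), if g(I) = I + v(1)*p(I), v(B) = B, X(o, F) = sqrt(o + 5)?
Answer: -7721/18419 + sqrt(10)/226 ≈ -0.40519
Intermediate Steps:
X(o, F) = sqrt(5 + o)
p(r) = 4 + sqrt(10) (p(r) = 4 + sqrt(5 + 5) = 4 + sqrt(10))
g(I) = 4 + I + sqrt(10) (g(I) = I + 1*(4 + sqrt(10)) = I + (4 + sqrt(10)) = 4 + I + sqrt(10))
g(-10)/226 + (6*32)/(-489) = (4 - 10 + sqrt(10))/226 + (6*32)/(-489) = (-6 + sqrt(10))*(1/226) + 192*(-1/489) = (-3/113 + sqrt(10)/226) - 64/163 = -7721/18419 + sqrt(10)/226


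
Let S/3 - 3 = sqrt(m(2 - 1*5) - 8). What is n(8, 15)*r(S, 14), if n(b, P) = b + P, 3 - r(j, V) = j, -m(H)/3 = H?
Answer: -207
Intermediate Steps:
m(H) = -3*H
S = 12 (S = 9 + 3*sqrt(-3*(2 - 1*5) - 8) = 9 + 3*sqrt(-3*(2 - 5) - 8) = 9 + 3*sqrt(-3*(-3) - 8) = 9 + 3*sqrt(9 - 8) = 9 + 3*sqrt(1) = 9 + 3*1 = 9 + 3 = 12)
r(j, V) = 3 - j
n(b, P) = P + b
n(8, 15)*r(S, 14) = (15 + 8)*(3 - 1*12) = 23*(3 - 12) = 23*(-9) = -207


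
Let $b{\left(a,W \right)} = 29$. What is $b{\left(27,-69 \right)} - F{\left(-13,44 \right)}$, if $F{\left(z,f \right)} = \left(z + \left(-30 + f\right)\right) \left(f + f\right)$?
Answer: $-59$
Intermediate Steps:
$F{\left(z,f \right)} = 2 f \left(-30 + f + z\right)$ ($F{\left(z,f \right)} = \left(-30 + f + z\right) 2 f = 2 f \left(-30 + f + z\right)$)
$b{\left(27,-69 \right)} - F{\left(-13,44 \right)} = 29 - 2 \cdot 44 \left(-30 + 44 - 13\right) = 29 - 2 \cdot 44 \cdot 1 = 29 - 88 = -59$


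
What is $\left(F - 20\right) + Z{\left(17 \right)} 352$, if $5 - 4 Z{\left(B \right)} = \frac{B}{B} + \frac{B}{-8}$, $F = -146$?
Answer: $373$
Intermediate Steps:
$Z{\left(B \right)} = 1 + \frac{B}{32}$ ($Z{\left(B \right)} = \frac{5}{4} - \frac{\frac{B}{B} + \frac{B}{-8}}{4} = \frac{5}{4} - \frac{1 + B \left(- \frac{1}{8}\right)}{4} = \frac{5}{4} - \frac{1 - \frac{B}{8}}{4} = \frac{5}{4} + \left(- \frac{1}{4} + \frac{B}{32}\right) = 1 + \frac{B}{32}$)
$\left(F - 20\right) + Z{\left(17 \right)} 352 = \left(-146 - 20\right) + \left(1 + \frac{1}{32} \cdot 17\right) 352 = -166 + \left(1 + \frac{17}{32}\right) 352 = -166 + \frac{49}{32} \cdot 352 = -166 + 539 = 373$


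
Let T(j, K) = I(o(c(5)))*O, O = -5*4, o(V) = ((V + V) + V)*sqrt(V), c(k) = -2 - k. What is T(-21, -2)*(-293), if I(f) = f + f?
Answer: -246120*I*sqrt(7) ≈ -6.5117e+5*I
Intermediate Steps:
o(V) = 3*V**(3/2) (o(V) = (2*V + V)*sqrt(V) = (3*V)*sqrt(V) = 3*V**(3/2))
O = -20
I(f) = 2*f
T(j, K) = 840*I*sqrt(7) (T(j, K) = (2*(3*(-2 - 1*5)**(3/2)))*(-20) = (2*(3*(-2 - 5)**(3/2)))*(-20) = (2*(3*(-7)**(3/2)))*(-20) = (2*(3*(-7*I*sqrt(7))))*(-20) = (2*(-21*I*sqrt(7)))*(-20) = -42*I*sqrt(7)*(-20) = 840*I*sqrt(7))
T(-21, -2)*(-293) = (840*I*sqrt(7))*(-293) = -246120*I*sqrt(7)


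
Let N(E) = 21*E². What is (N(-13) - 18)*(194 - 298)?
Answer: -367224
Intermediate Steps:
(N(-13) - 18)*(194 - 298) = (21*(-13)² - 18)*(194 - 298) = (21*169 - 18)*(-104) = (3549 - 18)*(-104) = 3531*(-104) = -367224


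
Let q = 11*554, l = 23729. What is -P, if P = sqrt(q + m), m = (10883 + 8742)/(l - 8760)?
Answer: -sqrt(1365782202959)/14969 ≈ -78.073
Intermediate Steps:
q = 6094
m = 19625/14969 (m = (10883 + 8742)/(23729 - 8760) = 19625/14969 ≈ 1.3110)
P = sqrt(1365782202959)/14969 (P = sqrt(6094 + 19625/14969) = sqrt(91240711/14969) = sqrt(1365782202959)/14969 ≈ 78.073)
-P = -sqrt(1365782202959)/14969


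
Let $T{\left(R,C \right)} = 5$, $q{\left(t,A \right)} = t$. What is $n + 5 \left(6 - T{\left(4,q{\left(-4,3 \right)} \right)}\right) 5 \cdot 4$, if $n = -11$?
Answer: $89$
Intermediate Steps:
$n + 5 \left(6 - T{\left(4,q{\left(-4,3 \right)} \right)}\right) 5 \cdot 4 = -11 + 5 \left(6 - 5\right) 5 \cdot 4 = -11 + 5 \cdot 1 \cdot 5 \cdot 4 = -11 + 5 \cdot 5 \cdot 4 = -11 + 25 \cdot 4 = -11 + 100 = 89$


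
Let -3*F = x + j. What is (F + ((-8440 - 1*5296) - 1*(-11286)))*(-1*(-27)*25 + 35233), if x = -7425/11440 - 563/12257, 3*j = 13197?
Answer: -89625729869955/637364 ≈ -1.4062e+8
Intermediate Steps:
j = 4399 (j = (⅓)*13197 = 4399)
x = -1771799/2549456 (x = -7425*1/11440 - 563*1/12257 = -135/208 - 563/12257 = -1771799/2549456 ≈ -0.69497)
F = -3737761715/2549456 (F = -(-1771799/2549456 + 4399)/3 = -⅓*11213285145/2549456 = -3737761715/2549456 ≈ -1466.1)
(F + ((-8440 - 1*5296) - 1*(-11286)))*(-1*(-27)*25 + 35233) = (-3737761715/2549456 + ((-8440 - 1*5296) - 1*(-11286)))*(-1*(-27)*25 + 35233) = (-3737761715/2549456 + ((-8440 - 5296) + 11286))*(27*25 + 35233) = (-3737761715/2549456 + (-13736 + 11286))*(675 + 35233) = (-3737761715/2549456 - 2450)*35908 = -9983928915/2549456*35908 = -89625729869955/637364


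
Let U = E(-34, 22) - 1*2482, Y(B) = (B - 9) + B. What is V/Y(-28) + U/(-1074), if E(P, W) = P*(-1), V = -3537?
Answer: 659643/11635 ≈ 56.695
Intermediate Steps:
Y(B) = -9 + 2*B (Y(B) = (-9 + B) + B = -9 + 2*B)
E(P, W) = -P
U = -2448 (U = -1*(-34) - 1*2482 = 34 - 2482 = -2448)
V/Y(-28) + U/(-1074) = -3537/(-9 + 2*(-28)) - 2448/(-1074) = -3537/(-9 - 56) - 2448*(-1/1074) = -3537/(-65) + 408/179 = -3537*(-1/65) + 408/179 = 3537/65 + 408/179 = 659643/11635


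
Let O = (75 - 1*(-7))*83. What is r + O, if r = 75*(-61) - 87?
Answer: 2144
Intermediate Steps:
r = -4662 (r = -4575 - 87 = -4662)
O = 6806 (O = (75 + 7)*83 = 82*83 = 6806)
r + O = -4662 + 6806 = 2144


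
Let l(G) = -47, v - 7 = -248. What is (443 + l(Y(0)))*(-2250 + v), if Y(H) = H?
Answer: -986436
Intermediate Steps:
v = -241 (v = 7 - 248 = -241)
(443 + l(Y(0)))*(-2250 + v) = (443 - 47)*(-2250 - 241) = 396*(-2491) = -986436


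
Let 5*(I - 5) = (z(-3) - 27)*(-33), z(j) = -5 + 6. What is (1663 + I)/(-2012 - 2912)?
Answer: -4599/12310 ≈ -0.37360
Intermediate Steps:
z(j) = 1
I = 883/5 (I = 5 + ((1 - 27)*(-33))/5 = 5 + (-26*(-33))/5 = 5 + (⅕)*858 = 5 + 858/5 = 883/5 ≈ 176.60)
(1663 + I)/(-2012 - 2912) = (1663 + 883/5)/(-2012 - 2912) = (9198/5)/(-4924) = (9198/5)*(-1/4924) = -4599/12310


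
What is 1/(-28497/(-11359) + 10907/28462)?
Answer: 323299858/934974227 ≈ 0.34578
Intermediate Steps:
1/(-28497/(-11359) + 10907/28462) = 1/(-28497*(-1/11359) + 10907*(1/28462)) = 1/(28497/11359 + 10907/28462) = 1/(934974227/323299858) = 323299858/934974227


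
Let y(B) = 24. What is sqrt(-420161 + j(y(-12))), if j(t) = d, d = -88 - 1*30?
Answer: I*sqrt(420279) ≈ 648.29*I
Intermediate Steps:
d = -118 (d = -88 - 30 = -118)
j(t) = -118
sqrt(-420161 + j(y(-12))) = sqrt(-420161 - 118) = sqrt(-420279) = I*sqrt(420279)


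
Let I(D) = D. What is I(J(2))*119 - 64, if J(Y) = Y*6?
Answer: 1364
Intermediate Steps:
J(Y) = 6*Y
I(J(2))*119 - 64 = (6*2)*119 - 64 = 12*119 - 64 = 1428 - 64 = 1364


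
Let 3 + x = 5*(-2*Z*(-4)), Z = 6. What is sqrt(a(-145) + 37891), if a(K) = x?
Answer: 4*sqrt(2383) ≈ 195.26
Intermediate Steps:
x = 237 (x = -3 + 5*(-2*6*(-4)) = -3 + 5*(-12*(-4)) = -3 + 5*48 = -3 + 240 = 237)
a(K) = 237
sqrt(a(-145) + 37891) = sqrt(237 + 37891) = sqrt(38128) = 4*sqrt(2383)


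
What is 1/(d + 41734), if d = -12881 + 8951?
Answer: 1/37804 ≈ 2.6452e-5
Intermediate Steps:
d = -3930
1/(d + 41734) = 1/(-3930 + 41734) = 1/37804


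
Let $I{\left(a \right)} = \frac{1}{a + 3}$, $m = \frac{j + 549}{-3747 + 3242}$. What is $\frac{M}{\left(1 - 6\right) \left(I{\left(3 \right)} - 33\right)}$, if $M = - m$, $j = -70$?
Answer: $\frac{2874}{497425} \approx 0.0057778$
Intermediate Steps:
$m = - \frac{479}{505}$ ($m = \frac{-70 + 549}{-3747 + 3242} = \frac{479}{-505} = 479 \left(- \frac{1}{505}\right) = - \frac{479}{505} \approx -0.94851$)
$I{\left(a \right)} = \frac{1}{3 + a}$
$M = \frac{479}{505}$ ($M = \left(-1\right) \left(- \frac{479}{505}\right) = \frac{479}{505} \approx 0.94851$)
$\frac{M}{\left(1 - 6\right) \left(I{\left(3 \right)} - 33\right)} = \frac{479}{505 \left(1 - 6\right) \left(\frac{1}{3 + 3} - 33\right)} = \frac{479}{505 \left(1 - 6\right) \left(\frac{1}{6} - 33\right)} = \frac{479}{505 \left(- 5 \left(\frac{1}{6} - 33\right)\right)} = \frac{479}{505 \left(\left(-5\right) \left(- \frac{197}{6}\right)\right)} = \frac{479}{505 \cdot \frac{985}{6}} = \frac{479}{505} \cdot \frac{6}{985} = \frac{2874}{497425}$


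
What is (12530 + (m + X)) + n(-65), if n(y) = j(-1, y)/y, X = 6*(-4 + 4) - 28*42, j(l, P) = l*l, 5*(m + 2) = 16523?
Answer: 952678/65 ≈ 14657.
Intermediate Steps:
m = 16513/5 (m = -2 + (1/5)*16523 = -2 + 16523/5 = 16513/5 ≈ 3302.6)
j(l, P) = l**2
X = -1176 (X = 6*0 - 1176 = 0 - 1176 = -1176)
n(y) = 1/y (n(y) = (-1)**2/y = 1/y)
(12530 + (m + X)) + n(-65) = (12530 + (16513/5 - 1176)) + 1/(-65) = (12530 + 10633/5) - 1/65 = 73283/5 - 1/65 = 952678/65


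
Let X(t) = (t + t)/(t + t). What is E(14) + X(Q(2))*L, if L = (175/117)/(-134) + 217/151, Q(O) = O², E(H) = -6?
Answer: -10828567/2367378 ≈ -4.5741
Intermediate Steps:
L = 3375701/2367378 (L = (175*(1/117))*(-1/134) + 217*(1/151) = (175/117)*(-1/134) + 217/151 = -175/15678 + 217/151 = 3375701/2367378 ≈ 1.4259)
X(t) = 1 (X(t) = (2*t)/((2*t)) = (2*t)*(1/(2*t)) = 1)
E(14) + X(Q(2))*L = -6 + 1*(3375701/2367378) = -6 + 3375701/2367378 = -10828567/2367378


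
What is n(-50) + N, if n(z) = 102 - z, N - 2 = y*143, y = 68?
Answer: 9878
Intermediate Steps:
N = 9726 (N = 2 + 68*143 = 2 + 9724 = 9726)
n(-50) + N = (102 - 1*(-50)) + 9726 = (102 + 50) + 9726 = 152 + 9726 = 9878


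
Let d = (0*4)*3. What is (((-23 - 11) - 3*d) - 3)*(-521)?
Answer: 19277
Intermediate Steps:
d = 0 (d = 0*3 = 0)
(((-23 - 11) - 3*d) - 3)*(-521) = (((-23 - 11) - 3*0) - 3)*(-521) = ((-34 + 0) - 3)*(-521) = (-34 - 3)*(-521) = -37*(-521) = 19277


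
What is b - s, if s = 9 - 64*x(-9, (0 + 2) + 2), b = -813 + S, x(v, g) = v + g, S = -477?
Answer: -1619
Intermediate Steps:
x(v, g) = g + v
b = -1290 (b = -813 - 477 = -1290)
s = 329 (s = 9 - 64*(((0 + 2) + 2) - 9) = 9 - 64*((2 + 2) - 9) = 9 - 64*(4 - 9) = 9 - 64*(-5) = 9 + 320 = 329)
b - s = -1290 - 1*329 = -1290 - 329 = -1619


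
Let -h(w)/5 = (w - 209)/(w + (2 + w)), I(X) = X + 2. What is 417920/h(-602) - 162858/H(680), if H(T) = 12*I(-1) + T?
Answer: -34827955847/280606 ≈ -1.2412e+5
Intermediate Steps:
I(X) = 2 + X
h(w) = -5*(-209 + w)/(2 + 2*w) (h(w) = -5*(w - 209)/(w + (2 + w)) = -5*(-209 + w)/(2 + 2*w))
H(T) = 12 + T (H(T) = 12*(2 - 1) + T = 12*1 + T = 12 + T)
417920/h(-602) - 162858/H(680) = 417920/((5*(209 - 1*(-602))/(2*(1 - 602)))) - 162858/(12 + 680) = 417920/(((5/2)*(209 + 602)/(-601))) - 162858/692 = 417920/(((5/2)*(-1/601)*811)) - 162858*1/692 = 417920/(-4055/1202) - 81429/346 = 417920*(-1202/4055) - 81429/346 = -100467968/811 - 81429/346 = -34827955847/280606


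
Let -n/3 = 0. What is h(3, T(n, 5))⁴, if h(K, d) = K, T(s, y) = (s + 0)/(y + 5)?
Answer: 81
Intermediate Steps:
n = 0 (n = -3*0 = 0)
T(s, y) = s/(5 + y)
h(3, T(n, 5))⁴ = 3⁴ = 81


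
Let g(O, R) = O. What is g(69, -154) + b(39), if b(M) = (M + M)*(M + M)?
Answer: 6153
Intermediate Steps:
b(M) = 4*M² (b(M) = (2*M)*(2*M) = 4*M²)
g(69, -154) + b(39) = 69 + 4*39² = 69 + 4*1521 = 69 + 6084 = 6153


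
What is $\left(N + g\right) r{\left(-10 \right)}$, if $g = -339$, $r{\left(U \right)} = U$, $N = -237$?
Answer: $5760$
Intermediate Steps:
$\left(N + g\right) r{\left(-10 \right)} = \left(-237 - 339\right) \left(-10\right) = \left(-576\right) \left(-10\right) = 5760$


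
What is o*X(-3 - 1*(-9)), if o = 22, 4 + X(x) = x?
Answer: 44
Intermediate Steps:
X(x) = -4 + x
o*X(-3 - 1*(-9)) = 22*(-4 + (-3 - 1*(-9))) = 22*(-4 + (-3 + 9)) = 22*(-4 + 6) = 22*2 = 44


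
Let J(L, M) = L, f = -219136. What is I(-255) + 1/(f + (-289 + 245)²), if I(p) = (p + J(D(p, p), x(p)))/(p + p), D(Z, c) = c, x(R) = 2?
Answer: 217199/217200 ≈ 1.0000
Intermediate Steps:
I(p) = 1 (I(p) = (p + p)/(p + p) = (2*p)/((2*p)) = (2*p)*(1/(2*p)) = 1)
I(-255) + 1/(f + (-289 + 245)²) = 1 + 1/(-219136 + (-289 + 245)²) = 1 + 1/(-219136 + (-44)²) = 1 + 1/(-219136 + 1936) = 1 + 1/(-217200) = 1 - 1/217200 = 217199/217200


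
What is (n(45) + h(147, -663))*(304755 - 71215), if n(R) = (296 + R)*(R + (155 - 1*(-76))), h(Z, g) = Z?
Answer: 22014181020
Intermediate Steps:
n(R) = (231 + R)*(296 + R) (n(R) = (296 + R)*(R + (155 + 76)) = (296 + R)*(R + 231) = (296 + R)*(231 + R) = (231 + R)*(296 + R))
(n(45) + h(147, -663))*(304755 - 71215) = ((68376 + 45² + 527*45) + 147)*(304755 - 71215) = ((68376 + 2025 + 23715) + 147)*233540 = (94116 + 147)*233540 = 94263*233540 = 22014181020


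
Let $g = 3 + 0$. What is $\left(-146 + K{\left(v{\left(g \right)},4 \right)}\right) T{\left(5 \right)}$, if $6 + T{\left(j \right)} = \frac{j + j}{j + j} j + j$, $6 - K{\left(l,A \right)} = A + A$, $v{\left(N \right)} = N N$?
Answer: $-592$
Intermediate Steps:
$g = 3$
$v{\left(N \right)} = N^{2}$
$K{\left(l,A \right)} = 6 - 2 A$ ($K{\left(l,A \right)} = 6 - \left(A + A\right) = 6 - 2 A$)
$T{\left(j \right)} = -6 + 2 j$ ($T{\left(j \right)} = -6 + \left(\frac{j + j}{j + j} j + j\right) = -6 + \left(\frac{2 j}{2 j} j + j\right) = -6 + \left(2 j \frac{1}{2 j} j + j\right) = -6 + \left(1 j + j\right) = -6 + \left(j + j\right) = -6 + 2 j$)
$\left(-146 + K{\left(v{\left(g \right)},4 \right)}\right) T{\left(5 \right)} = \left(-146 + \left(6 - 8\right)\right) \left(-6 + 2 \cdot 5\right) = \left(-146 + \left(6 - 8\right)\right) \left(-6 + 10\right) = \left(-146 - 2\right) 4 = \left(-148\right) 4 = -592$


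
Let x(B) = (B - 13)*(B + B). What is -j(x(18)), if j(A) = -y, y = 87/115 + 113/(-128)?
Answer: -1859/14720 ≈ -0.12629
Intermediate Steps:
x(B) = 2*B*(-13 + B) (x(B) = (-13 + B)*(2*B) = 2*B*(-13 + B))
y = -1859/14720 (y = 87*(1/115) + 113*(-1/128) = 87/115 - 113/128 = -1859/14720 ≈ -0.12629)
j(A) = 1859/14720 (j(A) = -1*(-1859/14720) = 1859/14720)
-j(x(18)) = -1*1859/14720 = -1859/14720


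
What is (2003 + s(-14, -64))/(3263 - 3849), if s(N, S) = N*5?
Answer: -1933/586 ≈ -3.2986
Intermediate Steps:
s(N, S) = 5*N
(2003 + s(-14, -64))/(3263 - 3849) = (2003 + 5*(-14))/(3263 - 3849) = (2003 - 70)/(-586) = 1933*(-1/586) = -1933/586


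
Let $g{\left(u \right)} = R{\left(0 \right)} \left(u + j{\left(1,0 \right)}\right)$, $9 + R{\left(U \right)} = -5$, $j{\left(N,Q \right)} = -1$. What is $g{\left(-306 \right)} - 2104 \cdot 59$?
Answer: $-119838$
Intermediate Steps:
$R{\left(U \right)} = -14$ ($R{\left(U \right)} = -9 - 5 = -14$)
$g{\left(u \right)} = 14 - 14 u$ ($g{\left(u \right)} = - 14 \left(u - 1\right) = - 14 \left(-1 + u\right) = 14 - 14 u$)
$g{\left(-306 \right)} - 2104 \cdot 59 = \left(14 - -4284\right) - 2104 \cdot 59 = \left(14 + 4284\right) - 124136 = 4298 - 124136 = -119838$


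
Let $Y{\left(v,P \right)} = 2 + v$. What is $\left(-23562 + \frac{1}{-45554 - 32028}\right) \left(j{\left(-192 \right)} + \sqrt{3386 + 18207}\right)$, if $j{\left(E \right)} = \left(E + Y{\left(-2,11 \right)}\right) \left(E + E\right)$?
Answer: $- \frac{67386915901440}{38791} - \frac{1827987085 \sqrt{21593}}{77582} \approx -1.7406 \cdot 10^{9}$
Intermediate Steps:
$j{\left(E \right)} = 2 E^{2}$ ($j{\left(E \right)} = \left(E + \left(2 - 2\right)\right) \left(E + E\right) = \left(E + 0\right) 2 E = E 2 E = 2 E^{2}$)
$\left(-23562 + \frac{1}{-45554 - 32028}\right) \left(j{\left(-192 \right)} + \sqrt{3386 + 18207}\right) = \left(-23562 + \frac{1}{-45554 - 32028}\right) \left(2 \left(-192\right)^{2} + \sqrt{3386 + 18207}\right) = \left(-23562 + \frac{1}{-77582}\right) \left(2 \cdot 36864 + \sqrt{21593}\right) = \left(-23562 - \frac{1}{77582}\right) \left(73728 + \sqrt{21593}\right) = - \frac{1827987085 \left(73728 + \sqrt{21593}\right)}{77582} = - \frac{67386915901440}{38791} - \frac{1827987085 \sqrt{21593}}{77582}$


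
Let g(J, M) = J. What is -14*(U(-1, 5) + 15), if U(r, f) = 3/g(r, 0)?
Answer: -168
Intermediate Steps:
U(r, f) = 3/r
-14*(U(-1, 5) + 15) = -14*(3/(-1) + 15) = -14*(3*(-1) + 15) = -14*(-3 + 15) = -14*12 = -168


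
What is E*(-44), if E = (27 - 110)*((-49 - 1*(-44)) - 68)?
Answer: -266596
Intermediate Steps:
E = 6059 (E = -83*((-49 + 44) - 68) = -83*(-5 - 68) = -83*(-73) = 6059)
E*(-44) = 6059*(-44) = -266596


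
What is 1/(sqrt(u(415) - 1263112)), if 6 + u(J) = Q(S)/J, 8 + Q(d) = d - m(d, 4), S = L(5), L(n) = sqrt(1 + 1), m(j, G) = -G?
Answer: -I*sqrt(415)/sqrt(524193974 - sqrt(2)) ≈ -0.00088977*I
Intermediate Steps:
L(n) = sqrt(2)
S = sqrt(2) ≈ 1.4142
Q(d) = -4 + d (Q(d) = -8 + (d - (-1)*4) = -8 + (d - 1*(-4)) = -8 + (d + 4) = -8 + (4 + d) = -4 + d)
u(J) = -6 + (-4 + sqrt(2))/J
1/(sqrt(u(415) - 1263112)) = 1/(sqrt((-4 + sqrt(2) - 6*415)/415 - 1263112)) = 1/(sqrt((-4 + sqrt(2) - 2490)/415 - 1263112)) = 1/(sqrt((-2494 + sqrt(2))/415 - 1263112)) = 1/(sqrt((-2494/415 + sqrt(2)/415) - 1263112)) = 1/(sqrt(-524193974/415 + sqrt(2)/415)) = 1/sqrt(-524193974/415 + sqrt(2)/415)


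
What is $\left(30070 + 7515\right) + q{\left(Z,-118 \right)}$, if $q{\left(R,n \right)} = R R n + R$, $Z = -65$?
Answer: $-461030$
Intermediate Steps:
$q{\left(R,n \right)} = R + n R^{2}$ ($q{\left(R,n \right)} = R^{2} n + R = n R^{2} + R = R + n R^{2}$)
$\left(30070 + 7515\right) + q{\left(Z,-118 \right)} = \left(30070 + 7515\right) - 65 \left(1 - -7670\right) = 37585 - 65 \left(1 + 7670\right) = 37585 - 498615 = -461030$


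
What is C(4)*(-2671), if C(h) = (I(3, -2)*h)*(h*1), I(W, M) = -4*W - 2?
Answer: 598304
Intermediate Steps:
I(W, M) = -2 - 4*W
C(h) = -14*h² (C(h) = ((-2 - 4*3)*h)*(h*1) = ((-2 - 12)*h)*h = (-14*h)*h = -14*h²)
C(4)*(-2671) = -14*4²*(-2671) = -14*16*(-2671) = -224*(-2671) = 598304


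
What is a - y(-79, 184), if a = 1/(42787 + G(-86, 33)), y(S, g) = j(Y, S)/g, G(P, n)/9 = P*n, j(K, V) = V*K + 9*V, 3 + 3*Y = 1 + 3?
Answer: 9536623/2379810 ≈ 4.0073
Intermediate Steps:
Y = ⅓ (Y = -1 + (1 + 3)/3 = -1 + (⅓)*4 = -1 + 4/3 = ⅓ ≈ 0.33333)
j(K, V) = 9*V + K*V (j(K, V) = K*V + 9*V = 9*V + K*V)
G(P, n) = 9*P*n (G(P, n) = 9*(P*n) = 9*P*n)
y(S, g) = 28*S/(3*g) (y(S, g) = (S*(9 + ⅓))/g = (S*(28/3))/g = (28*S/3)/g = 28*S/(3*g))
a = 1/17245 (a = 1/(42787 + 9*(-86)*33) = 1/(42787 - 25542) = 1/17245 ≈ 5.7988e-5)
a - y(-79, 184) = 1/17245 - 28*(-79)/(3*184) = 1/17245 - 1*(-553/138) = 1/17245 + 553/138 = 9536623/2379810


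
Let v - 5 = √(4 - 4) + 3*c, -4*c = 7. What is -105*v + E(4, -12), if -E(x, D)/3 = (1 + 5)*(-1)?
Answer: 177/4 ≈ 44.250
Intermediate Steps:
E(x, D) = 18 (E(x, D) = -3*(1 + 5)*(-1) = -18*(-1) = -3*(-6) = 18)
c = -7/4 (c = -¼*7 = -7/4 ≈ -1.7500)
v = -¼ (v = 5 + (√(4 - 4) + 3*(-7/4)) = 5 + (√0 - 21/4) = 5 + (0 - 21/4) = 5 - 21/4 = -¼ ≈ -0.25000)
-105*v + E(4, -12) = -105*(-¼) + 18 = 105/4 + 18 = 177/4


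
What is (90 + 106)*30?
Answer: 5880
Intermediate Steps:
(90 + 106)*30 = 196*30 = 5880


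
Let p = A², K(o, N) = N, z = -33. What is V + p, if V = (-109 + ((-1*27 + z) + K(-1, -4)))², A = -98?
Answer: 39533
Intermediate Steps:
V = 29929 (V = (-109 + ((-1*27 - 33) - 4))² = (-109 + ((-27 - 33) - 4))² = (-109 + (-60 - 4))² = (-109 - 64)² = (-173)² = 29929)
p = 9604 (p = (-98)² = 9604)
V + p = 29929 + 9604 = 39533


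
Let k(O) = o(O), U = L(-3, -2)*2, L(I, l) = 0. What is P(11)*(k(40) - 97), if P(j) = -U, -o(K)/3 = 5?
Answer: 0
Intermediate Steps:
o(K) = -15 (o(K) = -3*5 = -15)
U = 0 (U = 0*2 = 0)
k(O) = -15
P(j) = 0 (P(j) = -1*0 = 0)
P(11)*(k(40) - 97) = 0*(-15 - 97) = 0*(-112) = 0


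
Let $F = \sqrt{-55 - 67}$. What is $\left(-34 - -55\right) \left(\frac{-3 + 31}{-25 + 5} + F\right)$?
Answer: $- \frac{147}{5} + 21 i \sqrt{122} \approx -29.4 + 231.95 i$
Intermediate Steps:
$F = i \sqrt{122}$ ($F = \sqrt{-122} = i \sqrt{122} \approx 11.045 i$)
$\left(-34 - -55\right) \left(\frac{-3 + 31}{-25 + 5} + F\right) = \left(-34 - -55\right) \left(\frac{-3 + 31}{-25 + 5} + i \sqrt{122}\right) = \left(-34 + 55\right) \left(\frac{28}{-20} + i \sqrt{122}\right) = 21 \left(28 \left(- \frac{1}{20}\right) + i \sqrt{122}\right) = 21 \left(- \frac{7}{5} + i \sqrt{122}\right) = - \frac{147}{5} + 21 i \sqrt{122}$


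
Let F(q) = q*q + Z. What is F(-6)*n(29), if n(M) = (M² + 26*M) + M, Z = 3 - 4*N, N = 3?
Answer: 43848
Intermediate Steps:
Z = -9 (Z = 3 - 4*3 = 3 - 12 = -9)
F(q) = -9 + q² (F(q) = q*q - 9 = q² - 9 = -9 + q²)
n(M) = M² + 27*M
F(-6)*n(29) = (-9 + (-6)²)*(29*(27 + 29)) = (-9 + 36)*(29*56) = 27*1624 = 43848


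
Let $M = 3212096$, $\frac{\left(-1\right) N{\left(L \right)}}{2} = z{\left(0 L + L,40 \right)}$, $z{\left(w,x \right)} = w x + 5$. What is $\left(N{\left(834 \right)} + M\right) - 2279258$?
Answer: $866108$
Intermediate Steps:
$z{\left(w,x \right)} = 5 + w x$
$N{\left(L \right)} = -10 - 80 L$ ($N{\left(L \right)} = - 2 \left(5 + \left(0 L + L\right) 40\right) = - 2 \left(5 + \left(0 + L\right) 40\right) = - 2 \left(5 + L 40\right) = - 2 \left(5 + 40 L\right) = -10 - 80 L$)
$\left(N{\left(834 \right)} + M\right) - 2279258 = \left(\left(-10 - 66720\right) + 3212096\right) - 2279258 = \left(-66730 + 3212096\right) - 2279258 = 3145366 - 2279258 = 866108$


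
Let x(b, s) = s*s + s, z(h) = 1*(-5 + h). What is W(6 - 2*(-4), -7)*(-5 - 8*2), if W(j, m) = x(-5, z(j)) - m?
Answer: -2037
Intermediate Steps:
z(h) = -5 + h
x(b, s) = s + s² (x(b, s) = s² + s = s + s²)
W(j, m) = -m + (-5 + j)*(-4 + j) (W(j, m) = (-5 + j)*(1 + (-5 + j)) - m = (-5 + j)*(-4 + j) - m = -m + (-5 + j)*(-4 + j))
W(6 - 2*(-4), -7)*(-5 - 8*2) = (-1*(-7) + (-5 + (6 - 2*(-4)))*(-4 + (6 - 2*(-4))))*(-5 - 8*2) = (7 + (-5 + (6 + 8))*(-4 + (6 + 8)))*(-5 - 16) = (7 + (-5 + 14)*(-4 + 14))*(-21) = (7 + 9*10)*(-21) = (7 + 90)*(-21) = 97*(-21) = -2037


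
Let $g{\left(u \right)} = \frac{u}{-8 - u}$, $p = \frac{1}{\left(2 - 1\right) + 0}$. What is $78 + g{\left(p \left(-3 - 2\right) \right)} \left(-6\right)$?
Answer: $68$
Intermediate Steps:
$p = 1$ ($p = \frac{1}{1 + 0} = 1^{-1} = 1$)
$78 + g{\left(p \left(-3 - 2\right) \right)} \left(-6\right) = 78 + - \frac{1 \left(-3 - 2\right)}{8 + 1 \left(-3 - 2\right)} \left(-6\right) = 78 + - \frac{1 \left(-5\right)}{8 + 1 \left(-5\right)} \left(-6\right) = 78 + \left(-1\right) \left(-5\right) \frac{1}{8 - 5} \left(-6\right) = 78 + \left(-1\right) \left(-5\right) \frac{1}{3} \left(-6\right) = 78 + \frac{5}{3} \left(-6\right) = 78 - 10 = 68$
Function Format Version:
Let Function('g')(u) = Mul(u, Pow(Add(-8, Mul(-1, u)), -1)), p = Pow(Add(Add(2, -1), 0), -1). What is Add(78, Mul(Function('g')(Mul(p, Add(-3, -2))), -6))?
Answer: 68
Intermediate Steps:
p = 1 (p = Pow(Add(1, 0), -1) = Pow(1, -1) = 1)
Add(78, Mul(Function('g')(Mul(p, Add(-3, -2))), -6)) = Add(78, Mul(Mul(-1, Mul(1, Add(-3, -2)), Pow(Add(8, Mul(1, Add(-3, -2))), -1)), -6)) = Add(78, Mul(Mul(-1, Mul(1, -5), Pow(Add(8, Mul(1, -5)), -1)), -6)) = Add(78, Mul(Mul(-1, -5, Pow(Add(8, -5), -1)), -6)) = Add(78, Mul(Mul(-1, -5, Pow(3, -1)), -6)) = Add(78, Mul(Mul(-1, -5, Rational(1, 3)), -6)) = Add(78, Mul(Rational(5, 3), -6)) = Add(78, -10) = 68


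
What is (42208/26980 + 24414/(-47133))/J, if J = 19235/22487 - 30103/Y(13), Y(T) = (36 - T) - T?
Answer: -4987241606788/14342790456333729 ≈ -0.00034772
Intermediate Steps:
Y(T) = 36 - 2*T
J = -676733811/224870 (J = 19235/22487 - 30103/(36 - 2*13) = 19235*(1/22487) - 30103/(36 - 26) = 19235/22487 - 30103/10 = -676733811/224870 ≈ -3009.4)
(42208/26980 + 24414/(-47133))/J = (42208/26980 + 24414/(-47133))/(-676733811/224870) = (42208*(1/26980) + 24414*(-1/47133))*(-224870/676733811) = (10552/6745 - 8138/15711)*(-224870/676733811) = (110891662/105970695)*(-224870/676733811) = -4987241606788/14342790456333729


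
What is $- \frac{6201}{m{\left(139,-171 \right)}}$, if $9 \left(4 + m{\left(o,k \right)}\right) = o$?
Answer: $- \frac{55809}{103} \approx -541.83$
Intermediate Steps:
$m{\left(o,k \right)} = -4 + \frac{o}{9}$
$- \frac{6201}{m{\left(139,-171 \right)}} = - \frac{6201}{-4 + \frac{1}{9} \cdot 139} = - \frac{6201}{-4 + \frac{139}{9}} = - \frac{6201}{\frac{103}{9}} = \left(-6201\right) \frac{9}{103} = - \frac{55809}{103}$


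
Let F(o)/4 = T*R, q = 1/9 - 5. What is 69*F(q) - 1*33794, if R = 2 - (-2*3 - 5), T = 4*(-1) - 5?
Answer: -66086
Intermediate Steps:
q = -44/9 (q = ⅑ - 5 = -44/9 ≈ -4.8889)
T = -9 (T = -4 - 5 = -9)
R = 13 (R = 2 - (-6 - 5) = 2 - 1*(-11) = 2 + 11 = 13)
F(o) = -468 (F(o) = 4*(-9*13) = 4*(-117) = -468)
69*F(q) - 1*33794 = 69*(-468) - 1*33794 = -32292 - 33794 = -66086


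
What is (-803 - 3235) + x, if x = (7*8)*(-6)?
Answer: -4374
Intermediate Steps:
x = -336 (x = 56*(-6) = -336)
(-803 - 3235) + x = (-803 - 3235) - 336 = -4038 - 336 = -4374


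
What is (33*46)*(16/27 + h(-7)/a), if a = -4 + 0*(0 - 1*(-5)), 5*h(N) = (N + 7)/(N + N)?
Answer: 8096/9 ≈ 899.56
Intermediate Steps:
h(N) = (7 + N)/(10*N) (h(N) = ((N + 7)/(N + N))/5 = ((7 + N)/((2*N)))/5 = ((7 + N)*(1/(2*N)))/5 = ((7 + N)/(2*N))/5 = (7 + N)/(10*N))
a = -4 (a = -4 + 0*(0 + 5) = -4 + 0*5 = -4 + 0 = -4)
(33*46)*(16/27 + h(-7)/a) = (33*46)*(16/27 + ((⅒)*(7 - 7)/(-7))/(-4)) = 1518*(16*(1/27) + ((⅒)*(-⅐)*0)*(-¼)) = 1518*(16/27 + 0*(-¼)) = 1518*(16/27 + 0) = 1518*(16/27) = 8096/9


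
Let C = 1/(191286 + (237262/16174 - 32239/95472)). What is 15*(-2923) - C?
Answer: -6475886986079140899/147699554916343 ≈ -43845.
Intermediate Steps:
C = 772082064/147699554916343 (C = 1/(191286 + (237262*(1/16174) - 32239*1/95472)) = 1/(191286 + (118631/8087 - 32239/95472)) = 1/(191286 + 11065222039/772082064) = 1/(147699554916343/772082064) = 772082064/147699554916343 ≈ 5.2274e-6)
15*(-2923) - C = 15*(-2923) - 1*772082064/147699554916343 = -43845 - 772082064/147699554916343 = -6475886986079140899/147699554916343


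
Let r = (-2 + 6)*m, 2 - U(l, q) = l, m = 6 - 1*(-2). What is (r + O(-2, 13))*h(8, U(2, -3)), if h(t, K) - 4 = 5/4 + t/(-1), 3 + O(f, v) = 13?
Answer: -231/2 ≈ -115.50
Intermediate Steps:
O(f, v) = 10 (O(f, v) = -3 + 13 = 10)
m = 8 (m = 6 + 2 = 8)
U(l, q) = 2 - l
h(t, K) = 21/4 - t (h(t, K) = 4 + (5/4 + t/(-1)) = 4 + (5*(¼) + t*(-1)) = 4 + (5/4 - t) = 21/4 - t)
r = 32 (r = (-2 + 6)*8 = 4*8 = 32)
(r + O(-2, 13))*h(8, U(2, -3)) = (32 + 10)*(21/4 - 1*8) = 42*(21/4 - 8) = 42*(-11/4) = -231/2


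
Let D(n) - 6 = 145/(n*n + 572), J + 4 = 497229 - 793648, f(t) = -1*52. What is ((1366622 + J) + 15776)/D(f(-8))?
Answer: 3557654100/19801 ≈ 1.7967e+5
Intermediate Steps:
f(t) = -52
J = -296423 (J = -4 + (497229 - 793648) = -4 - 296419 = -296423)
D(n) = 6 + 145/(572 + n**2) (D(n) = 6 + 145/(n*n + 572) = 6 + 145/(n**2 + 572) = 6 + 145/(572 + n**2))
((1366622 + J) + 15776)/D(f(-8)) = ((1366622 - 296423) + 15776)/(((3577 + 6*(-52)**2)/(572 + (-52)**2))) = (1070199 + 15776)/(((3577 + 6*2704)/(572 + 2704))) = 1085975/(((3577 + 16224)/3276)) = 1085975/(((1/3276)*19801)) = 1085975/(19801/3276) = 1085975*(3276/19801) = 3557654100/19801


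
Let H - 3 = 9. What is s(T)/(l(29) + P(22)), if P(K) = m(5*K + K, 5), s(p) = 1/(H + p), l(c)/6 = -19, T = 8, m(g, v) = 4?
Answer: -1/2200 ≈ -0.00045455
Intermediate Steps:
H = 12 (H = 3 + 9 = 12)
l(c) = -114 (l(c) = 6*(-19) = -114)
s(p) = 1/(12 + p)
P(K) = 4
s(T)/(l(29) + P(22)) = 1/((12 + 8)*(-114 + 4)) = 1/(20*(-110)) = (1/20)*(-1/110) = -1/2200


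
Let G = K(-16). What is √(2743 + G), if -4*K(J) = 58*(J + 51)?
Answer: √8942/2 ≈ 47.281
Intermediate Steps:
K(J) = -1479/2 - 29*J/2 (K(J) = -29*(J + 51)/2 = -29*(51 + J)/2 = -(2958 + 58*J)/4 = -1479/2 - 29*J/2)
G = -1015/2 (G = -1479/2 - 29/2*(-16) = -1479/2 + 232 = -1015/2 ≈ -507.50)
√(2743 + G) = √(2743 - 1015/2) = √(4471/2) = √8942/2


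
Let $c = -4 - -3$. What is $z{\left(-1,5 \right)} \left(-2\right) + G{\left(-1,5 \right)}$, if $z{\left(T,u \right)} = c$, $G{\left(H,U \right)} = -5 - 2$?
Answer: $-5$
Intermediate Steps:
$c = -1$ ($c = -4 + 3 = -1$)
$G{\left(H,U \right)} = -7$
$z{\left(T,u \right)} = -1$
$z{\left(-1,5 \right)} \left(-2\right) + G{\left(-1,5 \right)} = \left(-1\right) \left(-2\right) - 7 = 2 - 7 = -5$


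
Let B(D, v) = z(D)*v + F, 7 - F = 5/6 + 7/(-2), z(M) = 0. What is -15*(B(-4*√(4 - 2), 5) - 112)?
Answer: 1535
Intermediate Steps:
F = 29/3 (F = 7 - (5/6 + 7/(-2)) = 7 - (5*(⅙) + 7*(-½)) = 7 - (⅚ - 7/2) = 7 - 1*(-8/3) = 7 + 8/3 = 29/3 ≈ 9.6667)
B(D, v) = 29/3 (B(D, v) = 0*v + 29/3 = 0 + 29/3 = 29/3)
-15*(B(-4*√(4 - 2), 5) - 112) = -15*(29/3 - 112) = -15*(-307/3) = 1535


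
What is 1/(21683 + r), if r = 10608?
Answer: 1/32291 ≈ 3.0968e-5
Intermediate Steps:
1/(21683 + r) = 1/(21683 + 10608) = 1/32291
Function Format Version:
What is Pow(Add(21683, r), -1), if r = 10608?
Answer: Rational(1, 32291) ≈ 3.0968e-5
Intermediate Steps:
Pow(Add(21683, r), -1) = Pow(Add(21683, 10608), -1) = Pow(32291, -1) = Rational(1, 32291)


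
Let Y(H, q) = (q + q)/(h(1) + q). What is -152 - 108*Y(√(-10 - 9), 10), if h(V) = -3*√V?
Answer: -3224/7 ≈ -460.57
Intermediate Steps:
Y(H, q) = 2*q/(-3 + q) (Y(H, q) = (q + q)/(-3*√1 + q) = (2*q)/(-3*1 + q) = (2*q)/(-3 + q) = 2*q/(-3 + q))
-152 - 108*Y(√(-10 - 9), 10) = -152 - 216*10/(-3 + 10) = -152 - 216*10/7 = -152 - 108*20/7 = -152 - 2160/7 = -3224/7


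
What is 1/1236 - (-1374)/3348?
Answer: 47267/114948 ≈ 0.41120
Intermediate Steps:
1/1236 - (-1374)/3348 = 1/1236 - 1*(-229/558) = 1/1236 + 229/558 = 47267/114948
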